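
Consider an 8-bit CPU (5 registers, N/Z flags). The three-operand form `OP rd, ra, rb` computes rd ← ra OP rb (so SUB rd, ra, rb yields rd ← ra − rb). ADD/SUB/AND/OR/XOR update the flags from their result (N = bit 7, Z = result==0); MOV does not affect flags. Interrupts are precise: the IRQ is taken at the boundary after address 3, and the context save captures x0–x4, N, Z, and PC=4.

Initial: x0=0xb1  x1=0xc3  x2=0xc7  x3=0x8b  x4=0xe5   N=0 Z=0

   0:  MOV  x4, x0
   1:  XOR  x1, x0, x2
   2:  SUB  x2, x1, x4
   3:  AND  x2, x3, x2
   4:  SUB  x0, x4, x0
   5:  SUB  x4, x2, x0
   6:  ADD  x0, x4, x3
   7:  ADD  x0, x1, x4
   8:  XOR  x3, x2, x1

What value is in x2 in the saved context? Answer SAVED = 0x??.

SAVED = 0x81

after  0: x0=0xb1 x1=0xc3 x2=0xc7 x3=0x8b x4=0xb1  N=0 Z=0
after  1: x0=0xb1 x1=0x76 x2=0xc7 x3=0x8b x4=0xb1  N=0 Z=0
after  2: x0=0xb1 x1=0x76 x2=0xc5 x3=0x8b x4=0xb1  N=1 Z=0
after  3: x0=0xb1 x1=0x76 x2=0x81 x3=0x8b x4=0xb1  N=1 Z=0
-- IRQ taken; context saved, return-PC = 4 --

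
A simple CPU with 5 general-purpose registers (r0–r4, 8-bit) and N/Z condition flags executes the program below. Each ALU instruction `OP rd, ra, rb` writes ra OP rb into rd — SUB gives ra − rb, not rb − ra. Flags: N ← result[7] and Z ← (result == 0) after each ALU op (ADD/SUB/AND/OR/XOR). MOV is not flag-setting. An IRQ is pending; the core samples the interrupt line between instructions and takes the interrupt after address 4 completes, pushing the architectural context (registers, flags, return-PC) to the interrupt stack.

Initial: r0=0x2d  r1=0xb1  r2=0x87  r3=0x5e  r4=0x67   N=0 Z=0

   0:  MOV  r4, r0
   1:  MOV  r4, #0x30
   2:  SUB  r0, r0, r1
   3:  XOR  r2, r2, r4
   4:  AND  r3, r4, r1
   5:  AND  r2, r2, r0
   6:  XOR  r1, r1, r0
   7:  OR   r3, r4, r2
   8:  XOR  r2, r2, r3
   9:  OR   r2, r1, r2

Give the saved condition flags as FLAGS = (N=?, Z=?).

after  0: r0=0x2d r1=0xb1 r2=0x87 r3=0x5e r4=0x2d  N=0 Z=0
after  1: r0=0x2d r1=0xb1 r2=0x87 r3=0x5e r4=0x30  N=0 Z=0
after  2: r0=0x7c r1=0xb1 r2=0x87 r3=0x5e r4=0x30  N=0 Z=0
after  3: r0=0x7c r1=0xb1 r2=0xb7 r3=0x5e r4=0x30  N=1 Z=0
after  4: r0=0x7c r1=0xb1 r2=0xb7 r3=0x30 r4=0x30  N=0 Z=0
-- IRQ taken; context saved, return-PC = 5 --

FLAGS = (N=0, Z=0)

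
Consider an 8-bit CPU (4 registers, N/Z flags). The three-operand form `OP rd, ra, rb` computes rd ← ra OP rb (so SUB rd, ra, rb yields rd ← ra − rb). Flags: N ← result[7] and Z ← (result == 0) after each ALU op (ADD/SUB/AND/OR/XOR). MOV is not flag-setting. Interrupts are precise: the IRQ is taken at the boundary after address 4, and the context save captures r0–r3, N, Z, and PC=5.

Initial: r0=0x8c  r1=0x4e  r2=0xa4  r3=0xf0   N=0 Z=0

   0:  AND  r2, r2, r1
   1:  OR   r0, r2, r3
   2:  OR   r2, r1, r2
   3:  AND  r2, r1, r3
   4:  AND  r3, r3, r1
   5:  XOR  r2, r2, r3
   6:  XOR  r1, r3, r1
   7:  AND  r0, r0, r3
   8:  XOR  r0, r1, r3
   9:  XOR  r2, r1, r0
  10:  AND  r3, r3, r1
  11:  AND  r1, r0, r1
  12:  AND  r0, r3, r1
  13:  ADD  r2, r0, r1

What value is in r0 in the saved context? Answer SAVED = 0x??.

after  0: r0=0x8c r1=0x4e r2=0x04 r3=0xf0  N=0 Z=0
after  1: r0=0xf4 r1=0x4e r2=0x04 r3=0xf0  N=1 Z=0
after  2: r0=0xf4 r1=0x4e r2=0x4e r3=0xf0  N=0 Z=0
after  3: r0=0xf4 r1=0x4e r2=0x40 r3=0xf0  N=0 Z=0
after  4: r0=0xf4 r1=0x4e r2=0x40 r3=0x40  N=0 Z=0
-- IRQ taken; context saved, return-PC = 5 --

SAVED = 0xf4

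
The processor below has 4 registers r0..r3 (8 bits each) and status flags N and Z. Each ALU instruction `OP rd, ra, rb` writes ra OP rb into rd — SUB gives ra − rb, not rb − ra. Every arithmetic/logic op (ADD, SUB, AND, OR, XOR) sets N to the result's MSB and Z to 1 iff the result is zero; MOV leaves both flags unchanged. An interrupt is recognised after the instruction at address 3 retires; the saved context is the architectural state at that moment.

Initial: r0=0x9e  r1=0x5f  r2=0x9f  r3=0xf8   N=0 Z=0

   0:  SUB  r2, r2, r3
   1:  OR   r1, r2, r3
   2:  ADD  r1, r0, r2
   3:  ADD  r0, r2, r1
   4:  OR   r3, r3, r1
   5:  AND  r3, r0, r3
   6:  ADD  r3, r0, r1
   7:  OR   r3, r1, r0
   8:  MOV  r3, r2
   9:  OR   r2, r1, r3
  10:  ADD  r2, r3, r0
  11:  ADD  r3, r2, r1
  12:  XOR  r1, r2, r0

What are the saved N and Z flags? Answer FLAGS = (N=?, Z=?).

after  0: r0=0x9e r1=0x5f r2=0xa7 r3=0xf8  N=1 Z=0
after  1: r0=0x9e r1=0xff r2=0xa7 r3=0xf8  N=1 Z=0
after  2: r0=0x9e r1=0x45 r2=0xa7 r3=0xf8  N=0 Z=0
after  3: r0=0xec r1=0x45 r2=0xa7 r3=0xf8  N=1 Z=0
-- IRQ taken; context saved, return-PC = 4 --

FLAGS = (N=1, Z=0)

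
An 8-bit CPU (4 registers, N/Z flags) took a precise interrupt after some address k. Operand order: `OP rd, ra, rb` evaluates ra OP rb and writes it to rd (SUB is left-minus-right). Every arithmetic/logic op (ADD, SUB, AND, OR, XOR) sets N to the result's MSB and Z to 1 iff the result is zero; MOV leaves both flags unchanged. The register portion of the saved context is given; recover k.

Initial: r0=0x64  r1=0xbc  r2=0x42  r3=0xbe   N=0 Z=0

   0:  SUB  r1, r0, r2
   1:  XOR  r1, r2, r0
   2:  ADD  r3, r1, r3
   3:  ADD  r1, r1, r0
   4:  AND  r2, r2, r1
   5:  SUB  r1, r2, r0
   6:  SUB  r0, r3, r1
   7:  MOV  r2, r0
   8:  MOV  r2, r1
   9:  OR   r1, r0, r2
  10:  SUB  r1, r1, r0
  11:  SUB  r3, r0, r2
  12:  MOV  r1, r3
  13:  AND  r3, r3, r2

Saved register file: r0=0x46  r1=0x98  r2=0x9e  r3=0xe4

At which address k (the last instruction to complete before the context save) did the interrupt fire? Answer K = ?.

after  0: r0=0x64 r1=0x22 r2=0x42 r3=0xbe  N=0 Z=0
after  1: r0=0x64 r1=0x26 r2=0x42 r3=0xbe  N=0 Z=0
after  2: r0=0x64 r1=0x26 r2=0x42 r3=0xe4  N=1 Z=0
after  3: r0=0x64 r1=0x8a r2=0x42 r3=0xe4  N=1 Z=0
after  4: r0=0x64 r1=0x8a r2=0x02 r3=0xe4  N=0 Z=0
after  5: r0=0x64 r1=0x9e r2=0x02 r3=0xe4  N=1 Z=0
after  6: r0=0x46 r1=0x9e r2=0x02 r3=0xe4  N=0 Z=0
after  7: r0=0x46 r1=0x9e r2=0x46 r3=0xe4  N=0 Z=0
after  8: r0=0x46 r1=0x9e r2=0x9e r3=0xe4  N=0 Z=0
after  9: r0=0x46 r1=0xde r2=0x9e r3=0xe4  N=1 Z=0
after 10: r0=0x46 r1=0x98 r2=0x9e r3=0xe4  N=1 Z=0
-- IRQ taken; context saved, return-PC = 11 --

K = 10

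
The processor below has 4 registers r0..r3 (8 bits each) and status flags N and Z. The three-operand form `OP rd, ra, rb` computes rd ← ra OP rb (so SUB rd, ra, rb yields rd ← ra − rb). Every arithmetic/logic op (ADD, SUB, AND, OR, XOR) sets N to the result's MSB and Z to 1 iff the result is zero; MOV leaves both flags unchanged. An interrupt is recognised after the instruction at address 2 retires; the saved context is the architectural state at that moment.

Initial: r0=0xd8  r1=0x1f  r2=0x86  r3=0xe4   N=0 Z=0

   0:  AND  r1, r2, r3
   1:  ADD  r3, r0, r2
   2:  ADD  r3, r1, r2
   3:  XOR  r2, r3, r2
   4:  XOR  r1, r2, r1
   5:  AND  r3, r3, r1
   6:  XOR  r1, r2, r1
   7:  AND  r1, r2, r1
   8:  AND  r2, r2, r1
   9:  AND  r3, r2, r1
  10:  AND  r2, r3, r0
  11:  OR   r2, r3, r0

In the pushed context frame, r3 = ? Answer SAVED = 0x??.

after  0: r0=0xd8 r1=0x84 r2=0x86 r3=0xe4  N=1 Z=0
after  1: r0=0xd8 r1=0x84 r2=0x86 r3=0x5e  N=0 Z=0
after  2: r0=0xd8 r1=0x84 r2=0x86 r3=0x0a  N=0 Z=0
-- IRQ taken; context saved, return-PC = 3 --

SAVED = 0x0a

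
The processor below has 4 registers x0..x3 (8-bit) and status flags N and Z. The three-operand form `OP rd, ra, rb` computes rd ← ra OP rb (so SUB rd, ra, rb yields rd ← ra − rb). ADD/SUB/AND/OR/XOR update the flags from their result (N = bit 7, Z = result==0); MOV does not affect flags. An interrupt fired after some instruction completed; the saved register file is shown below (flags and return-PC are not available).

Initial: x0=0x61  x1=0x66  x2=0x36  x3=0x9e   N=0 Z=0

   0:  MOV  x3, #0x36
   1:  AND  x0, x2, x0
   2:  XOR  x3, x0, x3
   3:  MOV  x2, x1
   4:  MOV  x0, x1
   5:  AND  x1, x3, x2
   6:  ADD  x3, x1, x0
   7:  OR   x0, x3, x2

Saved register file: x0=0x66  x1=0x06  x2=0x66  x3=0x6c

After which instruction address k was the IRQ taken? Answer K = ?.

K = 6

after  0: x0=0x61 x1=0x66 x2=0x36 x3=0x36  N=0 Z=0
after  1: x0=0x20 x1=0x66 x2=0x36 x3=0x36  N=0 Z=0
after  2: x0=0x20 x1=0x66 x2=0x36 x3=0x16  N=0 Z=0
after  3: x0=0x20 x1=0x66 x2=0x66 x3=0x16  N=0 Z=0
after  4: x0=0x66 x1=0x66 x2=0x66 x3=0x16  N=0 Z=0
after  5: x0=0x66 x1=0x06 x2=0x66 x3=0x16  N=0 Z=0
after  6: x0=0x66 x1=0x06 x2=0x66 x3=0x6c  N=0 Z=0
-- IRQ taken; context saved, return-PC = 7 --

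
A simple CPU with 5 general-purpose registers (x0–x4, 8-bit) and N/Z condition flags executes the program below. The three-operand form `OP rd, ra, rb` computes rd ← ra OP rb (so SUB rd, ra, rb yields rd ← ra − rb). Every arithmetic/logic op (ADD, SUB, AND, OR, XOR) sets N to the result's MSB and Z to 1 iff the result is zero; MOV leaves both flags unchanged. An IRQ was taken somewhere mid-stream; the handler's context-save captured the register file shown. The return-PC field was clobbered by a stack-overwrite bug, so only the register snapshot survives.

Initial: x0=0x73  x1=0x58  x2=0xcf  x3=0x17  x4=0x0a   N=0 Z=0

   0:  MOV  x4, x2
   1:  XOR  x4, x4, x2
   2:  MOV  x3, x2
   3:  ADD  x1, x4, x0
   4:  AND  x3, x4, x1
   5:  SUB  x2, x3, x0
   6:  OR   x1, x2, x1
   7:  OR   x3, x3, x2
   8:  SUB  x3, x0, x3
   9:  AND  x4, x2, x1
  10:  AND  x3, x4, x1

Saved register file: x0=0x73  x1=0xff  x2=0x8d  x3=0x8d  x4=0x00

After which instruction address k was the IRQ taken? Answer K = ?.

after  0: x0=0x73 x1=0x58 x2=0xcf x3=0x17 x4=0xcf  N=0 Z=0
after  1: x0=0x73 x1=0x58 x2=0xcf x3=0x17 x4=0x00  N=0 Z=1
after  2: x0=0x73 x1=0x58 x2=0xcf x3=0xcf x4=0x00  N=0 Z=1
after  3: x0=0x73 x1=0x73 x2=0xcf x3=0xcf x4=0x00  N=0 Z=0
after  4: x0=0x73 x1=0x73 x2=0xcf x3=0x00 x4=0x00  N=0 Z=1
after  5: x0=0x73 x1=0x73 x2=0x8d x3=0x00 x4=0x00  N=1 Z=0
after  6: x0=0x73 x1=0xff x2=0x8d x3=0x00 x4=0x00  N=1 Z=0
after  7: x0=0x73 x1=0xff x2=0x8d x3=0x8d x4=0x00  N=1 Z=0
-- IRQ taken; context saved, return-PC = 8 --

K = 7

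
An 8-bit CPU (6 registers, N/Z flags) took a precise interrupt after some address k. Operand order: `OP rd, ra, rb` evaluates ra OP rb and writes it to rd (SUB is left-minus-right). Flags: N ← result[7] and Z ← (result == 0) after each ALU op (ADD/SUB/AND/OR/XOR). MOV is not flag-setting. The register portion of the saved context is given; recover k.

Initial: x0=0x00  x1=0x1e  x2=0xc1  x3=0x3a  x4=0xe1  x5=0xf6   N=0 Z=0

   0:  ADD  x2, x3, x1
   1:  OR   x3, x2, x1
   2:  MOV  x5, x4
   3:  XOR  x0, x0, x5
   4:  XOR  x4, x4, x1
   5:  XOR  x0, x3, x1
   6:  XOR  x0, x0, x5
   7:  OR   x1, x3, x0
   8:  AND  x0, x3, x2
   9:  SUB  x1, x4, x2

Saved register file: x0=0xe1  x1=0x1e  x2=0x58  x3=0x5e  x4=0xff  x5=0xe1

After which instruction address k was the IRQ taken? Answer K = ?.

after  0: x0=0x00 x1=0x1e x2=0x58 x3=0x3a x4=0xe1 x5=0xf6  N=0 Z=0
after  1: x0=0x00 x1=0x1e x2=0x58 x3=0x5e x4=0xe1 x5=0xf6  N=0 Z=0
after  2: x0=0x00 x1=0x1e x2=0x58 x3=0x5e x4=0xe1 x5=0xe1  N=0 Z=0
after  3: x0=0xe1 x1=0x1e x2=0x58 x3=0x5e x4=0xe1 x5=0xe1  N=1 Z=0
after  4: x0=0xe1 x1=0x1e x2=0x58 x3=0x5e x4=0xff x5=0xe1  N=1 Z=0
-- IRQ taken; context saved, return-PC = 5 --

K = 4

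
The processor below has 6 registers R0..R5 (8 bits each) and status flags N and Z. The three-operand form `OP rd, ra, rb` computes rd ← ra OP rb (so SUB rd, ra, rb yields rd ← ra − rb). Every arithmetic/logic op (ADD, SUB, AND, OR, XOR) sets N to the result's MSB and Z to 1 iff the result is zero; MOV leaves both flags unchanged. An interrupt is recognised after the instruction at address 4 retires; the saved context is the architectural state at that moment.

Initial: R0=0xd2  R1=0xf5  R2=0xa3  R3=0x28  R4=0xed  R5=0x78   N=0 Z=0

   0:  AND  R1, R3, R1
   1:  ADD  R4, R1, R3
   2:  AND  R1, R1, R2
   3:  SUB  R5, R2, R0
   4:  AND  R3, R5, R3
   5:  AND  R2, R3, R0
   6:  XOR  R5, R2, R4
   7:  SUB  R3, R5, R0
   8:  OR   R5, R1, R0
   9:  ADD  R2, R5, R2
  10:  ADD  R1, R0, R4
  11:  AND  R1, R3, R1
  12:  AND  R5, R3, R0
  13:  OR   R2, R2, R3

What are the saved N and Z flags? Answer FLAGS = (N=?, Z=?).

FLAGS = (N=0, Z=1)

after  0: R0=0xd2 R1=0x20 R2=0xa3 R3=0x28 R4=0xed R5=0x78  N=0 Z=0
after  1: R0=0xd2 R1=0x20 R2=0xa3 R3=0x28 R4=0x48 R5=0x78  N=0 Z=0
after  2: R0=0xd2 R1=0x20 R2=0xa3 R3=0x28 R4=0x48 R5=0x78  N=0 Z=0
after  3: R0=0xd2 R1=0x20 R2=0xa3 R3=0x28 R4=0x48 R5=0xd1  N=1 Z=0
after  4: R0=0xd2 R1=0x20 R2=0xa3 R3=0x00 R4=0x48 R5=0xd1  N=0 Z=1
-- IRQ taken; context saved, return-PC = 5 --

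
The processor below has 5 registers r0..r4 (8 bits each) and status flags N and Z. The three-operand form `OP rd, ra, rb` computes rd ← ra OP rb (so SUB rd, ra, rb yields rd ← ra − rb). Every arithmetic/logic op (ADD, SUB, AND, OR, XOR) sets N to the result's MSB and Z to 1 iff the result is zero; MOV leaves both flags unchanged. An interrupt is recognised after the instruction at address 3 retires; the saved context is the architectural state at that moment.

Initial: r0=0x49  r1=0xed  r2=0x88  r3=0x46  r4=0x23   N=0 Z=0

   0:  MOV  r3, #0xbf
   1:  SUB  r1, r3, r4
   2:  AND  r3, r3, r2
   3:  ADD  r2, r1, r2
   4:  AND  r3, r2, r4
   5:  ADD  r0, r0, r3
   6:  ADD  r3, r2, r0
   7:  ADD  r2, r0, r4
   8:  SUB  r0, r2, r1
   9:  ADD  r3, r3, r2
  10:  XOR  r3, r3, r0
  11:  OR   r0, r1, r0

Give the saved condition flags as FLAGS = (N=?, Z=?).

FLAGS = (N=0, Z=0)

after  0: r0=0x49 r1=0xed r2=0x88 r3=0xbf r4=0x23  N=0 Z=0
after  1: r0=0x49 r1=0x9c r2=0x88 r3=0xbf r4=0x23  N=1 Z=0
after  2: r0=0x49 r1=0x9c r2=0x88 r3=0x88 r4=0x23  N=1 Z=0
after  3: r0=0x49 r1=0x9c r2=0x24 r3=0x88 r4=0x23  N=0 Z=0
-- IRQ taken; context saved, return-PC = 4 --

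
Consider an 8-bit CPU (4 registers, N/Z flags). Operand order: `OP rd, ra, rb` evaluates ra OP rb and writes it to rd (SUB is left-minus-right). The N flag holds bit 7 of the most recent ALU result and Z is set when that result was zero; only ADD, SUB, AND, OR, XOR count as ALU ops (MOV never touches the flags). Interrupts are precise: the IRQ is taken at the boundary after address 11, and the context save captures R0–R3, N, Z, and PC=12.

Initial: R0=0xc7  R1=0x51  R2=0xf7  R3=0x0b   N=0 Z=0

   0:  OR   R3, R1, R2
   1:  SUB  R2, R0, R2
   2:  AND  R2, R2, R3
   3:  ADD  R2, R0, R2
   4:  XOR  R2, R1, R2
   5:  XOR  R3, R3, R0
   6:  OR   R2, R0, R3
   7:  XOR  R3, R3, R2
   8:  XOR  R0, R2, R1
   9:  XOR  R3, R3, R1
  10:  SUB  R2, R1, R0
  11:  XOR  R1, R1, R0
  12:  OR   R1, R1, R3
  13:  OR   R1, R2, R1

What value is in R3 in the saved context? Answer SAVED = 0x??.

after  0: R0=0xc7 R1=0x51 R2=0xf7 R3=0xf7  N=1 Z=0
after  1: R0=0xc7 R1=0x51 R2=0xd0 R3=0xf7  N=1 Z=0
after  2: R0=0xc7 R1=0x51 R2=0xd0 R3=0xf7  N=1 Z=0
after  3: R0=0xc7 R1=0x51 R2=0x97 R3=0xf7  N=1 Z=0
after  4: R0=0xc7 R1=0x51 R2=0xc6 R3=0xf7  N=1 Z=0
after  5: R0=0xc7 R1=0x51 R2=0xc6 R3=0x30  N=0 Z=0
after  6: R0=0xc7 R1=0x51 R2=0xf7 R3=0x30  N=1 Z=0
after  7: R0=0xc7 R1=0x51 R2=0xf7 R3=0xc7  N=1 Z=0
after  8: R0=0xa6 R1=0x51 R2=0xf7 R3=0xc7  N=1 Z=0
after  9: R0=0xa6 R1=0x51 R2=0xf7 R3=0x96  N=1 Z=0
after 10: R0=0xa6 R1=0x51 R2=0xab R3=0x96  N=1 Z=0
after 11: R0=0xa6 R1=0xf7 R2=0xab R3=0x96  N=1 Z=0
-- IRQ taken; context saved, return-PC = 12 --

SAVED = 0x96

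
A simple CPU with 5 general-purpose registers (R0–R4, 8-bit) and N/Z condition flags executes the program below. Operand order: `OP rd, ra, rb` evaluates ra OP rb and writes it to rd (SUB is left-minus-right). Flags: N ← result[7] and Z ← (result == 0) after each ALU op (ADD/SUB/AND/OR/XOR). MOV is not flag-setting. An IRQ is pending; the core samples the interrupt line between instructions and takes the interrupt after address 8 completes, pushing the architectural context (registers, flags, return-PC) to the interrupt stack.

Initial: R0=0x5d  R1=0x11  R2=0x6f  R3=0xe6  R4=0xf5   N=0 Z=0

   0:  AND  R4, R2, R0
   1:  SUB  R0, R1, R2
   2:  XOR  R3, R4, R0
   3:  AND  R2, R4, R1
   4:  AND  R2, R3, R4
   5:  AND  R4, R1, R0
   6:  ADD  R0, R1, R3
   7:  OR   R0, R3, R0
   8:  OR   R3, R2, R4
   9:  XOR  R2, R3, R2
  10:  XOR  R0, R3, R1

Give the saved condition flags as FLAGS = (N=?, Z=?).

after  0: R0=0x5d R1=0x11 R2=0x6f R3=0xe6 R4=0x4d  N=0 Z=0
after  1: R0=0xa2 R1=0x11 R2=0x6f R3=0xe6 R4=0x4d  N=1 Z=0
after  2: R0=0xa2 R1=0x11 R2=0x6f R3=0xef R4=0x4d  N=1 Z=0
after  3: R0=0xa2 R1=0x11 R2=0x01 R3=0xef R4=0x4d  N=0 Z=0
after  4: R0=0xa2 R1=0x11 R2=0x4d R3=0xef R4=0x4d  N=0 Z=0
after  5: R0=0xa2 R1=0x11 R2=0x4d R3=0xef R4=0x00  N=0 Z=1
after  6: R0=0x00 R1=0x11 R2=0x4d R3=0xef R4=0x00  N=0 Z=1
after  7: R0=0xef R1=0x11 R2=0x4d R3=0xef R4=0x00  N=1 Z=0
after  8: R0=0xef R1=0x11 R2=0x4d R3=0x4d R4=0x00  N=0 Z=0
-- IRQ taken; context saved, return-PC = 9 --

FLAGS = (N=0, Z=0)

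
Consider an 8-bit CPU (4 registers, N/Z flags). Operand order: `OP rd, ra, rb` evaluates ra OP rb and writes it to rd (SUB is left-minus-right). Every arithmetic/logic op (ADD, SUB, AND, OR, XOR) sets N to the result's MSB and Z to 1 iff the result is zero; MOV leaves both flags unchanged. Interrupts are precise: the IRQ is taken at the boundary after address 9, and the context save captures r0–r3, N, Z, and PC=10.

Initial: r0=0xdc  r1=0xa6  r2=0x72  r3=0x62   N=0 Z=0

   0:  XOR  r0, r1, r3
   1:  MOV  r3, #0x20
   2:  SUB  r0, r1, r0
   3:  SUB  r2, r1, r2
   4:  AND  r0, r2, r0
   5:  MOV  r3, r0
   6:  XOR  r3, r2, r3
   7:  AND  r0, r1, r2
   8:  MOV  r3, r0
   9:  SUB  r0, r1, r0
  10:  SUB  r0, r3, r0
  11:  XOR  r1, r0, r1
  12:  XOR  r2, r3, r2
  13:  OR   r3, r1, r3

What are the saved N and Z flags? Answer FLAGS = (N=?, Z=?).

after  0: r0=0xc4 r1=0xa6 r2=0x72 r3=0x62  N=1 Z=0
after  1: r0=0xc4 r1=0xa6 r2=0x72 r3=0x20  N=1 Z=0
after  2: r0=0xe2 r1=0xa6 r2=0x72 r3=0x20  N=1 Z=0
after  3: r0=0xe2 r1=0xa6 r2=0x34 r3=0x20  N=0 Z=0
after  4: r0=0x20 r1=0xa6 r2=0x34 r3=0x20  N=0 Z=0
after  5: r0=0x20 r1=0xa6 r2=0x34 r3=0x20  N=0 Z=0
after  6: r0=0x20 r1=0xa6 r2=0x34 r3=0x14  N=0 Z=0
after  7: r0=0x24 r1=0xa6 r2=0x34 r3=0x14  N=0 Z=0
after  8: r0=0x24 r1=0xa6 r2=0x34 r3=0x24  N=0 Z=0
after  9: r0=0x82 r1=0xa6 r2=0x34 r3=0x24  N=1 Z=0
-- IRQ taken; context saved, return-PC = 10 --

FLAGS = (N=1, Z=0)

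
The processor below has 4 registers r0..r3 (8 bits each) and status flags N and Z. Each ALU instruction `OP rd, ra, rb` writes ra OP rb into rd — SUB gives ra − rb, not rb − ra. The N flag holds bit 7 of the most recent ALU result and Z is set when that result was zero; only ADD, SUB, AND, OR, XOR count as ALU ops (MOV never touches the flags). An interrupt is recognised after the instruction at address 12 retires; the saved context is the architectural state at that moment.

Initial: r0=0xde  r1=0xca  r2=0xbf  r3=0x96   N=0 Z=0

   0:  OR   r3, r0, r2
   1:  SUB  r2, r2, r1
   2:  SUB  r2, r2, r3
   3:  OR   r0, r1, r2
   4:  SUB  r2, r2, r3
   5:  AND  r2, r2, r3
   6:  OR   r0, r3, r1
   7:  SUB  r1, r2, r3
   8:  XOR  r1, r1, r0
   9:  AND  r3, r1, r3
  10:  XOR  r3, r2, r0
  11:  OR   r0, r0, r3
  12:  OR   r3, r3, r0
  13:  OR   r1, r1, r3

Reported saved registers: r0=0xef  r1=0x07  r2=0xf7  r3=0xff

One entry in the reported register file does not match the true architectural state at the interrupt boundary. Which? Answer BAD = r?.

after  0: r0=0xde r1=0xca r2=0xbf r3=0xff  N=1 Z=0
after  1: r0=0xde r1=0xca r2=0xf5 r3=0xff  N=1 Z=0
after  2: r0=0xde r1=0xca r2=0xf6 r3=0xff  N=1 Z=0
after  3: r0=0xfe r1=0xca r2=0xf6 r3=0xff  N=1 Z=0
after  4: r0=0xfe r1=0xca r2=0xf7 r3=0xff  N=1 Z=0
after  5: r0=0xfe r1=0xca r2=0xf7 r3=0xff  N=1 Z=0
after  6: r0=0xff r1=0xca r2=0xf7 r3=0xff  N=1 Z=0
after  7: r0=0xff r1=0xf8 r2=0xf7 r3=0xff  N=1 Z=0
after  8: r0=0xff r1=0x07 r2=0xf7 r3=0xff  N=0 Z=0
after  9: r0=0xff r1=0x07 r2=0xf7 r3=0x07  N=0 Z=0
after 10: r0=0xff r1=0x07 r2=0xf7 r3=0x08  N=0 Z=0
after 11: r0=0xff r1=0x07 r2=0xf7 r3=0x08  N=1 Z=0
after 12: r0=0xff r1=0x07 r2=0xf7 r3=0xff  N=1 Z=0
-- IRQ taken; context saved, return-PC = 13 --
mismatch: r0: reported 0xef vs actual 0xff

BAD = r0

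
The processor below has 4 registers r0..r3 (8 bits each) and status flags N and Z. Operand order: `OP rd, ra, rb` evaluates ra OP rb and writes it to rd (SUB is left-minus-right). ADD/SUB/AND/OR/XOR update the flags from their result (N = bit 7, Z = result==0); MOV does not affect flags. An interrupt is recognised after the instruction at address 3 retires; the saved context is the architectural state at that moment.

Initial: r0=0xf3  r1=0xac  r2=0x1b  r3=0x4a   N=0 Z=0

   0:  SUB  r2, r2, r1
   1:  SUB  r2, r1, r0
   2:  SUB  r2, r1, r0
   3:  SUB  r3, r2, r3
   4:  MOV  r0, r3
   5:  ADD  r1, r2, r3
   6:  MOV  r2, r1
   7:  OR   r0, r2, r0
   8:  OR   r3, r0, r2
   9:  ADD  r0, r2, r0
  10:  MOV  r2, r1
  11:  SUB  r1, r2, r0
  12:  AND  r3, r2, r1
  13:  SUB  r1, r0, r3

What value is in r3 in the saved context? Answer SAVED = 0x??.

SAVED = 0x6f

after  0: r0=0xf3 r1=0xac r2=0x6f r3=0x4a  N=0 Z=0
after  1: r0=0xf3 r1=0xac r2=0xb9 r3=0x4a  N=1 Z=0
after  2: r0=0xf3 r1=0xac r2=0xb9 r3=0x4a  N=1 Z=0
after  3: r0=0xf3 r1=0xac r2=0xb9 r3=0x6f  N=0 Z=0
-- IRQ taken; context saved, return-PC = 4 --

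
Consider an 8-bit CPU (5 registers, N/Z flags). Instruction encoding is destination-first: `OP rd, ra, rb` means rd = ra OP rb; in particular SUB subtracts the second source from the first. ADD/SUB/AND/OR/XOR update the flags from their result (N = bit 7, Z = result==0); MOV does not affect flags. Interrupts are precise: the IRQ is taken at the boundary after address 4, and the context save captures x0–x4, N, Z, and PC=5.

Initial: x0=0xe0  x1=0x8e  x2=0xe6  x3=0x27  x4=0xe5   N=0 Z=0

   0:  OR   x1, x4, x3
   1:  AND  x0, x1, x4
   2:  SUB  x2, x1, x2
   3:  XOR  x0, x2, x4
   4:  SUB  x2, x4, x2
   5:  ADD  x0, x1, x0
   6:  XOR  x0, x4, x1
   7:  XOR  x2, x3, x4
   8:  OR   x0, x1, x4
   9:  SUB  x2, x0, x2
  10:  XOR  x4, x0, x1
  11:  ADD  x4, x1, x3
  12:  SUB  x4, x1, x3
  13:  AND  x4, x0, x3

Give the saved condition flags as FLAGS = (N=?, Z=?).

FLAGS = (N=1, Z=0)

after  0: x0=0xe0 x1=0xe7 x2=0xe6 x3=0x27 x4=0xe5  N=1 Z=0
after  1: x0=0xe5 x1=0xe7 x2=0xe6 x3=0x27 x4=0xe5  N=1 Z=0
after  2: x0=0xe5 x1=0xe7 x2=0x01 x3=0x27 x4=0xe5  N=0 Z=0
after  3: x0=0xe4 x1=0xe7 x2=0x01 x3=0x27 x4=0xe5  N=1 Z=0
after  4: x0=0xe4 x1=0xe7 x2=0xe4 x3=0x27 x4=0xe5  N=1 Z=0
-- IRQ taken; context saved, return-PC = 5 --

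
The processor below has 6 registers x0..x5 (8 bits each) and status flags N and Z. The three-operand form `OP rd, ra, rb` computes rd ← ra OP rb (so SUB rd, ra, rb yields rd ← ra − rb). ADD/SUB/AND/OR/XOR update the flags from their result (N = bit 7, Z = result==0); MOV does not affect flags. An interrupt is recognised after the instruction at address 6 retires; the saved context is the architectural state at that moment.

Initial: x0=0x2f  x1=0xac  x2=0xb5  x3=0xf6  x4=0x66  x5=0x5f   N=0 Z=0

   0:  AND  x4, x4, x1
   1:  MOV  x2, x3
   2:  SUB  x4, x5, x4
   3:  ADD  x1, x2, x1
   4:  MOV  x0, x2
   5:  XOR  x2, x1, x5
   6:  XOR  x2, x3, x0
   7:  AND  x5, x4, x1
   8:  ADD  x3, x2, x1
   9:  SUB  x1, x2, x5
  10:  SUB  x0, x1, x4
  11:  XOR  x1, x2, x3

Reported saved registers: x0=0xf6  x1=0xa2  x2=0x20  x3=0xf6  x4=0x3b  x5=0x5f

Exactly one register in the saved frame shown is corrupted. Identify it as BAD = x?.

after  0: x0=0x2f x1=0xac x2=0xb5 x3=0xf6 x4=0x24 x5=0x5f  N=0 Z=0
after  1: x0=0x2f x1=0xac x2=0xf6 x3=0xf6 x4=0x24 x5=0x5f  N=0 Z=0
after  2: x0=0x2f x1=0xac x2=0xf6 x3=0xf6 x4=0x3b x5=0x5f  N=0 Z=0
after  3: x0=0x2f x1=0xa2 x2=0xf6 x3=0xf6 x4=0x3b x5=0x5f  N=1 Z=0
after  4: x0=0xf6 x1=0xa2 x2=0xf6 x3=0xf6 x4=0x3b x5=0x5f  N=1 Z=0
after  5: x0=0xf6 x1=0xa2 x2=0xfd x3=0xf6 x4=0x3b x5=0x5f  N=1 Z=0
after  6: x0=0xf6 x1=0xa2 x2=0x00 x3=0xf6 x4=0x3b x5=0x5f  N=0 Z=1
-- IRQ taken; context saved, return-PC = 7 --
mismatch: x2: reported 0x20 vs actual 0x00

BAD = x2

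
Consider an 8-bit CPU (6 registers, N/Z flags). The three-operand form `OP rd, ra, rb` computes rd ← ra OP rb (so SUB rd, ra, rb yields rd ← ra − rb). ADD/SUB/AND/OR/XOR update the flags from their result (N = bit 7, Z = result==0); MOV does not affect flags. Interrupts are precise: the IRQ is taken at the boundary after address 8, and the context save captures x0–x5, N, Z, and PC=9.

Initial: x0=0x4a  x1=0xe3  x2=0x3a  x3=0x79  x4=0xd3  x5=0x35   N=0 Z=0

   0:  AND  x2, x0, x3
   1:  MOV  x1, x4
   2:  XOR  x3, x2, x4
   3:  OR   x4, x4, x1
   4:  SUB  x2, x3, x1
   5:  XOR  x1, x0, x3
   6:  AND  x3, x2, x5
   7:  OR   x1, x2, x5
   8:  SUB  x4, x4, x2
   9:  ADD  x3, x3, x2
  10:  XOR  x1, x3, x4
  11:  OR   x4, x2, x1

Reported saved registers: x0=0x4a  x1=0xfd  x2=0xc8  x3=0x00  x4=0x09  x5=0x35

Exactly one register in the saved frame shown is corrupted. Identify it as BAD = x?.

after  0: x0=0x4a x1=0xe3 x2=0x48 x3=0x79 x4=0xd3 x5=0x35  N=0 Z=0
after  1: x0=0x4a x1=0xd3 x2=0x48 x3=0x79 x4=0xd3 x5=0x35  N=0 Z=0
after  2: x0=0x4a x1=0xd3 x2=0x48 x3=0x9b x4=0xd3 x5=0x35  N=1 Z=0
after  3: x0=0x4a x1=0xd3 x2=0x48 x3=0x9b x4=0xd3 x5=0x35  N=1 Z=0
after  4: x0=0x4a x1=0xd3 x2=0xc8 x3=0x9b x4=0xd3 x5=0x35  N=1 Z=0
after  5: x0=0x4a x1=0xd1 x2=0xc8 x3=0x9b x4=0xd3 x5=0x35  N=1 Z=0
after  6: x0=0x4a x1=0xd1 x2=0xc8 x3=0x00 x4=0xd3 x5=0x35  N=0 Z=1
after  7: x0=0x4a x1=0xfd x2=0xc8 x3=0x00 x4=0xd3 x5=0x35  N=1 Z=0
after  8: x0=0x4a x1=0xfd x2=0xc8 x3=0x00 x4=0x0b x5=0x35  N=0 Z=0
-- IRQ taken; context saved, return-PC = 9 --
mismatch: x4: reported 0x09 vs actual 0x0b

BAD = x4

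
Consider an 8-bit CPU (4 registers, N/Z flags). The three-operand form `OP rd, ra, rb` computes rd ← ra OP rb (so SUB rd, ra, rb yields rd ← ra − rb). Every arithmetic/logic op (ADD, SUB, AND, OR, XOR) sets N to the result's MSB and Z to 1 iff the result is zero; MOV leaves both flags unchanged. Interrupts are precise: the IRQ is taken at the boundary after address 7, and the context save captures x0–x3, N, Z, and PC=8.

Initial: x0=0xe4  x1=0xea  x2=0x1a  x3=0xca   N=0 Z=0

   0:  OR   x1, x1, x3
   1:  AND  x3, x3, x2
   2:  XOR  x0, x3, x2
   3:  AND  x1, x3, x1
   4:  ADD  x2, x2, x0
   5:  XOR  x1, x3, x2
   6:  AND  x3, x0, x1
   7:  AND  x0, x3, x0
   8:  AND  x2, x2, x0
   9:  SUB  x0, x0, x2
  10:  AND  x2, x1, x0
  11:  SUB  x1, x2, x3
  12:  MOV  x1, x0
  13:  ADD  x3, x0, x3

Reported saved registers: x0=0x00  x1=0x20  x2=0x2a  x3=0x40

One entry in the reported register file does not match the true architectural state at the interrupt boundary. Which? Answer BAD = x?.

after  0: x0=0xe4 x1=0xea x2=0x1a x3=0xca  N=1 Z=0
after  1: x0=0xe4 x1=0xea x2=0x1a x3=0x0a  N=0 Z=0
after  2: x0=0x10 x1=0xea x2=0x1a x3=0x0a  N=0 Z=0
after  3: x0=0x10 x1=0x0a x2=0x1a x3=0x0a  N=0 Z=0
after  4: x0=0x10 x1=0x0a x2=0x2a x3=0x0a  N=0 Z=0
after  5: x0=0x10 x1=0x20 x2=0x2a x3=0x0a  N=0 Z=0
after  6: x0=0x10 x1=0x20 x2=0x2a x3=0x00  N=0 Z=1
after  7: x0=0x00 x1=0x20 x2=0x2a x3=0x00  N=0 Z=1
-- IRQ taken; context saved, return-PC = 8 --
mismatch: x3: reported 0x40 vs actual 0x00

BAD = x3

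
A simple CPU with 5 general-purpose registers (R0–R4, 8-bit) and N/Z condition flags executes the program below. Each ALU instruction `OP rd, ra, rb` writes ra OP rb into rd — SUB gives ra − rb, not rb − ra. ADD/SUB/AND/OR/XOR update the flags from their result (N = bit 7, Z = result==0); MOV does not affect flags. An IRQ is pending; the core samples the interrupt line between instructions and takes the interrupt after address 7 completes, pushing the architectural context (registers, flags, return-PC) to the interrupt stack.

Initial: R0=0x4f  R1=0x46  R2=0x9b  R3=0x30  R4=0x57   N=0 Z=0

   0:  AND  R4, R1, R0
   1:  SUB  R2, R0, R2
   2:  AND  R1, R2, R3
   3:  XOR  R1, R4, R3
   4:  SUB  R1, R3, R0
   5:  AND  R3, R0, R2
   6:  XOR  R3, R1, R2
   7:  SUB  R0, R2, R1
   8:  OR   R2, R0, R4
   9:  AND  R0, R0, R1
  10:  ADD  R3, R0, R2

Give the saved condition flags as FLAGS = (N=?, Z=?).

after  0: R0=0x4f R1=0x46 R2=0x9b R3=0x30 R4=0x46  N=0 Z=0
after  1: R0=0x4f R1=0x46 R2=0xb4 R3=0x30 R4=0x46  N=1 Z=0
after  2: R0=0x4f R1=0x30 R2=0xb4 R3=0x30 R4=0x46  N=0 Z=0
after  3: R0=0x4f R1=0x76 R2=0xb4 R3=0x30 R4=0x46  N=0 Z=0
after  4: R0=0x4f R1=0xe1 R2=0xb4 R3=0x30 R4=0x46  N=1 Z=0
after  5: R0=0x4f R1=0xe1 R2=0xb4 R3=0x04 R4=0x46  N=0 Z=0
after  6: R0=0x4f R1=0xe1 R2=0xb4 R3=0x55 R4=0x46  N=0 Z=0
after  7: R0=0xd3 R1=0xe1 R2=0xb4 R3=0x55 R4=0x46  N=1 Z=0
-- IRQ taken; context saved, return-PC = 8 --

FLAGS = (N=1, Z=0)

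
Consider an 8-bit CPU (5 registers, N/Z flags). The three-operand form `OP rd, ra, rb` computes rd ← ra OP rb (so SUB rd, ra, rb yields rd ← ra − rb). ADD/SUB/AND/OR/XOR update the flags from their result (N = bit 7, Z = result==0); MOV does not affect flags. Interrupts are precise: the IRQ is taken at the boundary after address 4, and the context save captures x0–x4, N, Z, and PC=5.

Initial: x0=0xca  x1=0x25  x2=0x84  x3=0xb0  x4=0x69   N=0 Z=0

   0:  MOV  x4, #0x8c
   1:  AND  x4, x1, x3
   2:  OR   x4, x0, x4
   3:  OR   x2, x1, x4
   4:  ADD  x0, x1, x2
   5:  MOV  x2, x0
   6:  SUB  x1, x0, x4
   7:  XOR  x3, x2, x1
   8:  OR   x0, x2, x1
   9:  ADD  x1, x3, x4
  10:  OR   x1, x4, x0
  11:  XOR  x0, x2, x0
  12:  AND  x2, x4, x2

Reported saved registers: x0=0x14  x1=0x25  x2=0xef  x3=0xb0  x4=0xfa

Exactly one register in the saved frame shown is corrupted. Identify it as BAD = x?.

after  0: x0=0xca x1=0x25 x2=0x84 x3=0xb0 x4=0x8c  N=0 Z=0
after  1: x0=0xca x1=0x25 x2=0x84 x3=0xb0 x4=0x20  N=0 Z=0
after  2: x0=0xca x1=0x25 x2=0x84 x3=0xb0 x4=0xea  N=1 Z=0
after  3: x0=0xca x1=0x25 x2=0xef x3=0xb0 x4=0xea  N=1 Z=0
after  4: x0=0x14 x1=0x25 x2=0xef x3=0xb0 x4=0xea  N=0 Z=0
-- IRQ taken; context saved, return-PC = 5 --
mismatch: x4: reported 0xfa vs actual 0xea

BAD = x4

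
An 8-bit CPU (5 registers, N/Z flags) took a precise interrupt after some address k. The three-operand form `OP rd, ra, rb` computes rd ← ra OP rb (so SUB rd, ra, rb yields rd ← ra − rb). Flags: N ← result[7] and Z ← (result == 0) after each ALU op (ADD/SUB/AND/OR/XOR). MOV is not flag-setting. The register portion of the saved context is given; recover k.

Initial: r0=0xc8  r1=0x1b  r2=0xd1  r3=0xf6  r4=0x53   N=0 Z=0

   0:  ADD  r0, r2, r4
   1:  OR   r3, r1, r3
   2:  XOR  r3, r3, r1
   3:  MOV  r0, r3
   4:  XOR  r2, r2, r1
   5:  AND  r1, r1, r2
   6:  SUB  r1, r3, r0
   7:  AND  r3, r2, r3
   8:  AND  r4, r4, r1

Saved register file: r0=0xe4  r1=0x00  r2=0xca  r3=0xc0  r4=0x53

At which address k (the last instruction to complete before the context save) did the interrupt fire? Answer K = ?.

after  0: r0=0x24 r1=0x1b r2=0xd1 r3=0xf6 r4=0x53  N=0 Z=0
after  1: r0=0x24 r1=0x1b r2=0xd1 r3=0xff r4=0x53  N=1 Z=0
after  2: r0=0x24 r1=0x1b r2=0xd1 r3=0xe4 r4=0x53  N=1 Z=0
after  3: r0=0xe4 r1=0x1b r2=0xd1 r3=0xe4 r4=0x53  N=1 Z=0
after  4: r0=0xe4 r1=0x1b r2=0xca r3=0xe4 r4=0x53  N=1 Z=0
after  5: r0=0xe4 r1=0x0a r2=0xca r3=0xe4 r4=0x53  N=0 Z=0
after  6: r0=0xe4 r1=0x00 r2=0xca r3=0xe4 r4=0x53  N=0 Z=1
after  7: r0=0xe4 r1=0x00 r2=0xca r3=0xc0 r4=0x53  N=1 Z=0
-- IRQ taken; context saved, return-PC = 8 --

K = 7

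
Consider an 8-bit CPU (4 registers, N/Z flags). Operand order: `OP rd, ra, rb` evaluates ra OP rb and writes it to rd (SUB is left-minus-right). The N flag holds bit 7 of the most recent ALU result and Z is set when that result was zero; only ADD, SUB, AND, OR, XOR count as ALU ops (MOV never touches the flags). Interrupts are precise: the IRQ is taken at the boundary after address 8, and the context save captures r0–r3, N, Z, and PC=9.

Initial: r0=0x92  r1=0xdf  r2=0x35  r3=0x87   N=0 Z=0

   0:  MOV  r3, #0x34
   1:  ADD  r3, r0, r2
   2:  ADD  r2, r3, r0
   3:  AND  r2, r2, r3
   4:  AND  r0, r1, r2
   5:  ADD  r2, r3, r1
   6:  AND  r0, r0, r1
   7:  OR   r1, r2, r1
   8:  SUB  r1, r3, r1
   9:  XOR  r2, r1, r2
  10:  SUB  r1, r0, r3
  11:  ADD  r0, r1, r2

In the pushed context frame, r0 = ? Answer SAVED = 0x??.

after  0: r0=0x92 r1=0xdf r2=0x35 r3=0x34  N=0 Z=0
after  1: r0=0x92 r1=0xdf r2=0x35 r3=0xc7  N=1 Z=0
after  2: r0=0x92 r1=0xdf r2=0x59 r3=0xc7  N=0 Z=0
after  3: r0=0x92 r1=0xdf r2=0x41 r3=0xc7  N=0 Z=0
after  4: r0=0x41 r1=0xdf r2=0x41 r3=0xc7  N=0 Z=0
after  5: r0=0x41 r1=0xdf r2=0xa6 r3=0xc7  N=1 Z=0
after  6: r0=0x41 r1=0xdf r2=0xa6 r3=0xc7  N=0 Z=0
after  7: r0=0x41 r1=0xff r2=0xa6 r3=0xc7  N=1 Z=0
after  8: r0=0x41 r1=0xc8 r2=0xa6 r3=0xc7  N=1 Z=0
-- IRQ taken; context saved, return-PC = 9 --

SAVED = 0x41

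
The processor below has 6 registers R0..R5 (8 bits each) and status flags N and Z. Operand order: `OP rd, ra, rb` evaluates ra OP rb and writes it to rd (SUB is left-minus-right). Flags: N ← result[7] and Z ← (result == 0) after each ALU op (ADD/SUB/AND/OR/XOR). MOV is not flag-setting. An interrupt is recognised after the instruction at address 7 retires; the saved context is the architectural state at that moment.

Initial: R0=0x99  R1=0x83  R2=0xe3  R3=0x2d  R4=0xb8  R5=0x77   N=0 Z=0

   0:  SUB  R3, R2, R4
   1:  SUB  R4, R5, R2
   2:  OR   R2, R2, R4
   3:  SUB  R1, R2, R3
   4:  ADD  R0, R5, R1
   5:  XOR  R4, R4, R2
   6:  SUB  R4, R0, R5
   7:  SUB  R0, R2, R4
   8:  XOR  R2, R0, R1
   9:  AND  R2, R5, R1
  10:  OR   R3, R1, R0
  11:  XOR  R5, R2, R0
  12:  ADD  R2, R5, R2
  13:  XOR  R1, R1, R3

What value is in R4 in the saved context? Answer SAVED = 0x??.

SAVED = 0xcc

after  0: R0=0x99 R1=0x83 R2=0xe3 R3=0x2b R4=0xb8 R5=0x77  N=0 Z=0
after  1: R0=0x99 R1=0x83 R2=0xe3 R3=0x2b R4=0x94 R5=0x77  N=1 Z=0
after  2: R0=0x99 R1=0x83 R2=0xf7 R3=0x2b R4=0x94 R5=0x77  N=1 Z=0
after  3: R0=0x99 R1=0xcc R2=0xf7 R3=0x2b R4=0x94 R5=0x77  N=1 Z=0
after  4: R0=0x43 R1=0xcc R2=0xf7 R3=0x2b R4=0x94 R5=0x77  N=0 Z=0
after  5: R0=0x43 R1=0xcc R2=0xf7 R3=0x2b R4=0x63 R5=0x77  N=0 Z=0
after  6: R0=0x43 R1=0xcc R2=0xf7 R3=0x2b R4=0xcc R5=0x77  N=1 Z=0
after  7: R0=0x2b R1=0xcc R2=0xf7 R3=0x2b R4=0xcc R5=0x77  N=0 Z=0
-- IRQ taken; context saved, return-PC = 8 --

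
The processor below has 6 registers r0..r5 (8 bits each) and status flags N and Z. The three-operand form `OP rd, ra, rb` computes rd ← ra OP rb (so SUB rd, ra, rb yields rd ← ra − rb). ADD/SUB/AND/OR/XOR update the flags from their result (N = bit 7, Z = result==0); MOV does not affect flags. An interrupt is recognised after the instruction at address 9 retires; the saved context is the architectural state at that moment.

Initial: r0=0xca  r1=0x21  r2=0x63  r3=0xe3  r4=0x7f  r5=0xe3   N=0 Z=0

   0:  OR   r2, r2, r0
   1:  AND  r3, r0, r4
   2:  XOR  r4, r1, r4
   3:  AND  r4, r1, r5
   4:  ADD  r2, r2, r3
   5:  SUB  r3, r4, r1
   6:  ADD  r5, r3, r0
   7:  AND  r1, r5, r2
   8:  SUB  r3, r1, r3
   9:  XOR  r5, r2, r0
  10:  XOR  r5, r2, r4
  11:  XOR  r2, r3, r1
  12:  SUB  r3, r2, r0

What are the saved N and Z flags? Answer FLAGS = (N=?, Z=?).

FLAGS = (N=1, Z=0)

after  0: r0=0xca r1=0x21 r2=0xeb r3=0xe3 r4=0x7f r5=0xe3  N=1 Z=0
after  1: r0=0xca r1=0x21 r2=0xeb r3=0x4a r4=0x7f r5=0xe3  N=0 Z=0
after  2: r0=0xca r1=0x21 r2=0xeb r3=0x4a r4=0x5e r5=0xe3  N=0 Z=0
after  3: r0=0xca r1=0x21 r2=0xeb r3=0x4a r4=0x21 r5=0xe3  N=0 Z=0
after  4: r0=0xca r1=0x21 r2=0x35 r3=0x4a r4=0x21 r5=0xe3  N=0 Z=0
after  5: r0=0xca r1=0x21 r2=0x35 r3=0x00 r4=0x21 r5=0xe3  N=0 Z=1
after  6: r0=0xca r1=0x21 r2=0x35 r3=0x00 r4=0x21 r5=0xca  N=1 Z=0
after  7: r0=0xca r1=0x00 r2=0x35 r3=0x00 r4=0x21 r5=0xca  N=0 Z=1
after  8: r0=0xca r1=0x00 r2=0x35 r3=0x00 r4=0x21 r5=0xca  N=0 Z=1
after  9: r0=0xca r1=0x00 r2=0x35 r3=0x00 r4=0x21 r5=0xff  N=1 Z=0
-- IRQ taken; context saved, return-PC = 10 --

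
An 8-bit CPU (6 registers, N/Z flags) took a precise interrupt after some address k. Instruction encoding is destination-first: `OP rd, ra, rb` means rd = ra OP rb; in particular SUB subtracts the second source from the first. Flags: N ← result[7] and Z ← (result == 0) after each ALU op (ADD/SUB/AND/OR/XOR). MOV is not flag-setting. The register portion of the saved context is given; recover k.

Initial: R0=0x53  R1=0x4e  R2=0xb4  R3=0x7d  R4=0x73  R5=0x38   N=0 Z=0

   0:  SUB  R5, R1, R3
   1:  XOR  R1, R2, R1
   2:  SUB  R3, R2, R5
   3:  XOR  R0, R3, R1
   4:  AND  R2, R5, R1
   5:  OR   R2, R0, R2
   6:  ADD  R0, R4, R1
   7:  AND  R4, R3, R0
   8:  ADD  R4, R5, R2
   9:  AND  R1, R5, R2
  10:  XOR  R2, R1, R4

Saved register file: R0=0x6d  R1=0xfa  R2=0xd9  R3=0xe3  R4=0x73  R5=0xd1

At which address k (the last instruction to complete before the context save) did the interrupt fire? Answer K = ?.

after  0: R0=0x53 R1=0x4e R2=0xb4 R3=0x7d R4=0x73 R5=0xd1  N=1 Z=0
after  1: R0=0x53 R1=0xfa R2=0xb4 R3=0x7d R4=0x73 R5=0xd1  N=1 Z=0
after  2: R0=0x53 R1=0xfa R2=0xb4 R3=0xe3 R4=0x73 R5=0xd1  N=1 Z=0
after  3: R0=0x19 R1=0xfa R2=0xb4 R3=0xe3 R4=0x73 R5=0xd1  N=0 Z=0
after  4: R0=0x19 R1=0xfa R2=0xd0 R3=0xe3 R4=0x73 R5=0xd1  N=1 Z=0
after  5: R0=0x19 R1=0xfa R2=0xd9 R3=0xe3 R4=0x73 R5=0xd1  N=1 Z=0
after  6: R0=0x6d R1=0xfa R2=0xd9 R3=0xe3 R4=0x73 R5=0xd1  N=0 Z=0
-- IRQ taken; context saved, return-PC = 7 --

K = 6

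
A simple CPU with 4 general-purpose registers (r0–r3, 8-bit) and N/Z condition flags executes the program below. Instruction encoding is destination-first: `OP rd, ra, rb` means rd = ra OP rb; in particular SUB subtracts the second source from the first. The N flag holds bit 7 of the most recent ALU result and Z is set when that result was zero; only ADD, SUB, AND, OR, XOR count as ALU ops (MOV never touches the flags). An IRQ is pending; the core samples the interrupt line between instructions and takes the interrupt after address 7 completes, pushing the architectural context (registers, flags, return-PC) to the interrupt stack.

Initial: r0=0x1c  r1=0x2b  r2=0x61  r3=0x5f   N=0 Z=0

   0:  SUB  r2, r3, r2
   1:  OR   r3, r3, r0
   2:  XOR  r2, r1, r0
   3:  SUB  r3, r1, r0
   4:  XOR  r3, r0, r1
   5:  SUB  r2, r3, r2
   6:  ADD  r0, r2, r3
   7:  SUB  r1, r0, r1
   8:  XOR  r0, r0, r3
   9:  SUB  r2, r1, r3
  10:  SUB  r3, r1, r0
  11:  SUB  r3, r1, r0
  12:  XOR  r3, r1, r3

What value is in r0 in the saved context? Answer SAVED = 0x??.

after  0: r0=0x1c r1=0x2b r2=0xfe r3=0x5f  N=1 Z=0
after  1: r0=0x1c r1=0x2b r2=0xfe r3=0x5f  N=0 Z=0
after  2: r0=0x1c r1=0x2b r2=0x37 r3=0x5f  N=0 Z=0
after  3: r0=0x1c r1=0x2b r2=0x37 r3=0x0f  N=0 Z=0
after  4: r0=0x1c r1=0x2b r2=0x37 r3=0x37  N=0 Z=0
after  5: r0=0x1c r1=0x2b r2=0x00 r3=0x37  N=0 Z=1
after  6: r0=0x37 r1=0x2b r2=0x00 r3=0x37  N=0 Z=0
after  7: r0=0x37 r1=0x0c r2=0x00 r3=0x37  N=0 Z=0
-- IRQ taken; context saved, return-PC = 8 --

SAVED = 0x37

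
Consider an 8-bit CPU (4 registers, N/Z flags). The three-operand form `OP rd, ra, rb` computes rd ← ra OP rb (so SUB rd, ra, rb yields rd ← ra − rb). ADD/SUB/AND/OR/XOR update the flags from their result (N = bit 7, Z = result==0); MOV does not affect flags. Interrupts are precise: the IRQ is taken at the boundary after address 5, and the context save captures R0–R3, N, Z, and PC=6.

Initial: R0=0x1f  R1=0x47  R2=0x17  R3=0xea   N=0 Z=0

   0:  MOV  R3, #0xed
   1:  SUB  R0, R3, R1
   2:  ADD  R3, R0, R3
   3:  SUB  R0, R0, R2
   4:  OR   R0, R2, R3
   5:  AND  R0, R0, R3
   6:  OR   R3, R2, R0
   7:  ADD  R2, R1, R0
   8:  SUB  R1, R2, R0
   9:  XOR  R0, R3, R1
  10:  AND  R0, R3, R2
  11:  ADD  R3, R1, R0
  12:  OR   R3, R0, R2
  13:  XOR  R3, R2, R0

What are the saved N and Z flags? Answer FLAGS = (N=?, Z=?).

FLAGS = (N=1, Z=0)

after  0: R0=0x1f R1=0x47 R2=0x17 R3=0xed  N=0 Z=0
after  1: R0=0xa6 R1=0x47 R2=0x17 R3=0xed  N=1 Z=0
after  2: R0=0xa6 R1=0x47 R2=0x17 R3=0x93  N=1 Z=0
after  3: R0=0x8f R1=0x47 R2=0x17 R3=0x93  N=1 Z=0
after  4: R0=0x97 R1=0x47 R2=0x17 R3=0x93  N=1 Z=0
after  5: R0=0x93 R1=0x47 R2=0x17 R3=0x93  N=1 Z=0
-- IRQ taken; context saved, return-PC = 6 --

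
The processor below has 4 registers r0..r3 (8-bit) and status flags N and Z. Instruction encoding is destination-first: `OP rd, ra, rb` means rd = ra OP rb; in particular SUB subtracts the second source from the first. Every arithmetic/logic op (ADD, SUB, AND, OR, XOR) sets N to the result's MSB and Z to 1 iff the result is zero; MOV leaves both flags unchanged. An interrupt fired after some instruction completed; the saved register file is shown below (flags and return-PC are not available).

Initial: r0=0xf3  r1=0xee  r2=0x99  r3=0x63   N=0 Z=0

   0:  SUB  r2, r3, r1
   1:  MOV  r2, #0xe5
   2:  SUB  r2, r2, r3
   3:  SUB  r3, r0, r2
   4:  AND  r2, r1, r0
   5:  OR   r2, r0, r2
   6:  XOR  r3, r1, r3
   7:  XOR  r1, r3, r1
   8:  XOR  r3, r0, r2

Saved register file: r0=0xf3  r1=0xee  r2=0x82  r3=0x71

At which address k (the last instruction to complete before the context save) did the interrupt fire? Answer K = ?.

K = 3

after  0: r0=0xf3 r1=0xee r2=0x75 r3=0x63  N=0 Z=0
after  1: r0=0xf3 r1=0xee r2=0xe5 r3=0x63  N=0 Z=0
after  2: r0=0xf3 r1=0xee r2=0x82 r3=0x63  N=1 Z=0
after  3: r0=0xf3 r1=0xee r2=0x82 r3=0x71  N=0 Z=0
-- IRQ taken; context saved, return-PC = 4 --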